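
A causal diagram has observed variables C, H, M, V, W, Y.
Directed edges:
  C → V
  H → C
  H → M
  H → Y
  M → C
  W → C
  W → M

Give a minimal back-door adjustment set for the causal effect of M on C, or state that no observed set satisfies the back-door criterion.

M→C: minimal back-door set {H, W}.

desc(M)\{M}={C,V}; candidates ⊆ {H,W,Y}.
size 0: {}; under {} M still reaches {C,H,V,W,Y} ∋ C.
size 1: {H}, {W}, {Y}; under {H} M still reaches {C,V,W} ∋ C.
{H,W}: M⊥C given {H,W} in G with M→· removed — back-door holds.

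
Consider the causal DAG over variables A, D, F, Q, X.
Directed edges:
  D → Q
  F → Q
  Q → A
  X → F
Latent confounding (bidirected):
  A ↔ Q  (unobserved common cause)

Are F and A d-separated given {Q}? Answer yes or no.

No — F and A are d-connected given {Q}.

Bayes-Ball from F | {Q} reaches {A,D,X}.
A ∈ reach(F|{Q}) ⇒ F ⊥̸ A | {Q}.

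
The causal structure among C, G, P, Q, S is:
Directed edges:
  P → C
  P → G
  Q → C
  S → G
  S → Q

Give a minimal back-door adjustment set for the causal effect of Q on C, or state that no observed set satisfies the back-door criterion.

desc(Q)\{Q}={C}; candidates ⊆ {G,P,S}.
∅: Q⊥C given ∅ in G with Q→· removed — back-door holds.

Q→C: minimal back-door set ∅.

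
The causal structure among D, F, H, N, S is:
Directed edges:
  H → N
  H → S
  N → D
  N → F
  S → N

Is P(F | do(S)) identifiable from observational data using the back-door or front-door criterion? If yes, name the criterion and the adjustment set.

P(F|do(S)): backdoor, adjust for {H}.

desc(S)\{S}={D,F,N}; candidates ⊆ {H}.
size 0: {}; under {} S still reaches {D,F,H,N} ∋ F.
{H}: S⊥F given {H} in G with S→· removed — back-door holds.
P(F|do(S)) = Σ_{H} P(F|S,H)·P(H).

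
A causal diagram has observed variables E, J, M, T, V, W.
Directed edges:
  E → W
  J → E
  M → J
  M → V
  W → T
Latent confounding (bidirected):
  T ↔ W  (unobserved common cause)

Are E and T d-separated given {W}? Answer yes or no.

No — E and T are d-connected given {W}.

Bayes-Ball from E | {W} reaches {J,M,T,V}.
T ∈ reach(E|{W}) ⇒ E ⊥̸ T | {W}.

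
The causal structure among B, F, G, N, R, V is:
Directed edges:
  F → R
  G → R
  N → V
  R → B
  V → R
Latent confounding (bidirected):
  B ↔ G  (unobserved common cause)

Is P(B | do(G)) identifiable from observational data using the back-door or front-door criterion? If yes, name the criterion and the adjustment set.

P(B|do(G)): frontdoor, adjust for {R}.

desc(G)\{G}={B,R}; candidates ⊆ {F,N,V}.
G↔B: latent back-door arc(s) into G.
size 0: {}; under {} G still reaches {B} ∋ B.
size 1: {F}, {N}, {V}; under {F} G still reaches {B} ∋ B.
size 2: {F,N}, {F,V}, {N,V}; under {F,N} G still reaches {B} ∋ B.
G↔B cannot be blocked by any observed set — no back-door set.
{R}: (i) intercepts every directed G→B path; (ii) no back-door G→{R}; (iii) {G} blocks every back-door {R}→B. Front-door holds.
P(B|do(G)) = Σ_{R} P(R|G) Σ_{G'} P(B|R,G')P(G').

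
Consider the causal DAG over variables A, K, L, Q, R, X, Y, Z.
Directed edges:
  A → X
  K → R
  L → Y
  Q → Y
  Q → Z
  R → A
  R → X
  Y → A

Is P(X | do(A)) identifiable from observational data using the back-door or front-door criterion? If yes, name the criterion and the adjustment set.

desc(A)\{A}={X}; candidates ⊆ {K,L,Q,R,Y,Z}.
size 0: {}; under {} A still reaches {K,L,Q,R,X,Y,Z} ∋ X.
{R}: A⊥X given {R} in G with A→· removed — back-door holds.
P(X|do(A)) = Σ_{R} P(X|A,R)·P(R).

P(X|do(A)): backdoor, adjust for {R}.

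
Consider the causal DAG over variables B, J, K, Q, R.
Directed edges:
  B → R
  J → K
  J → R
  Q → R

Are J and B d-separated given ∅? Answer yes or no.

Bayes-Ball from J | ∅ reaches {K,R}.
B ∉ reach(J|∅) ⇒ J ⊥ B | ∅.

Yes — J ⊥ B | ∅.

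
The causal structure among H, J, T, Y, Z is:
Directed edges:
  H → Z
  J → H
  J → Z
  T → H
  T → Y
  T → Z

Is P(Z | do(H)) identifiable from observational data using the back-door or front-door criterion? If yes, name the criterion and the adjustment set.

P(Z|do(H)): backdoor, adjust for {J, T}.

desc(H)\{H}={Z}; candidates ⊆ {J,T,Y}.
size 0: {}; under {} H still reaches {J,T,Y,Z} ∋ Z.
size 1: {J}, {T}, {Y}; under {J} H still reaches {T,Y,Z} ∋ Z.
{J,T}: H⊥Z given {J,T} in G with H→· removed — back-door holds.
P(Z|do(H)) = Σ_{J,T} P(Z|H,J,T)·P(J,T).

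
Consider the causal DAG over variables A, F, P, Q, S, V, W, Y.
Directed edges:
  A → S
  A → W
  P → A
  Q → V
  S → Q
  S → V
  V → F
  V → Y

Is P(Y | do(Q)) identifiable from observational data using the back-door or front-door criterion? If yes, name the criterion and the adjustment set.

P(Y|do(Q)): backdoor, adjust for {S}.

desc(Q)\{Q}={F,V,Y}; candidates ⊆ {A,P,S,W}.
size 0: {}; under {} Q still reaches {A,F,P,S,V,W,Y} ∋ Y.
{S}: Q⊥Y given {S} in G with Q→· removed — back-door holds.
P(Y|do(Q)) = Σ_{S} P(Y|Q,S)·P(S).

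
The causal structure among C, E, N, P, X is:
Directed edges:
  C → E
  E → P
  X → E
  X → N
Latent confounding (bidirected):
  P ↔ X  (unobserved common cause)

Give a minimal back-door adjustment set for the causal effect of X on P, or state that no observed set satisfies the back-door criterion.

desc(X)\{X}={E,N,P}; candidates ⊆ {C}.
X↔P: latent back-door arc(s) into X.
size 0: {}; under {} X still reaches {P} ∋ P.
size 1: {C}; under {C} X still reaches {P} ∋ P.
X↔P cannot be blocked by any observed set — no back-door set.

X→P: no observed back-door set.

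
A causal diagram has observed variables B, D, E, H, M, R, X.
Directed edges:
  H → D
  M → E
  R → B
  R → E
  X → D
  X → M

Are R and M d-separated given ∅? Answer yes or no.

Bayes-Ball from R | ∅ reaches {B,E}.
M ∉ reach(R|∅) ⇒ R ⊥ M | ∅.

Yes — R ⊥ M | ∅.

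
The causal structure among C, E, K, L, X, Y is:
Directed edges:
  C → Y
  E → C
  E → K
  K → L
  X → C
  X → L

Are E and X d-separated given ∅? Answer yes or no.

Bayes-Ball from E | ∅ reaches {C,K,L,Y}.
X ∉ reach(E|∅) ⇒ E ⊥ X | ∅.

Yes — E ⊥ X | ∅.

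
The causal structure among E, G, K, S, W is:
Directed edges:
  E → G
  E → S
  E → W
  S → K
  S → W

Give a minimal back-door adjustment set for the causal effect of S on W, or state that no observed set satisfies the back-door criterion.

S→W: minimal back-door set {E}.

desc(S)\{S}={K,W}; candidates ⊆ {E,G}.
size 0: {}; under {} S still reaches {E,G,W} ∋ W.
{E}: S⊥W given {E} in G with S→· removed — back-door holds.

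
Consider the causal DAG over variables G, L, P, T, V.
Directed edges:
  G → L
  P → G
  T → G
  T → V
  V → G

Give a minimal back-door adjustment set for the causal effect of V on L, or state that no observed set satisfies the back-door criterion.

V→L: minimal back-door set {T}.

desc(V)\{V}={G,L}; candidates ⊆ {P,T}.
size 0: {}; under {} V still reaches {G,L,T} ∋ L.
{T}: V⊥L given {T} in G with V→· removed — back-door holds.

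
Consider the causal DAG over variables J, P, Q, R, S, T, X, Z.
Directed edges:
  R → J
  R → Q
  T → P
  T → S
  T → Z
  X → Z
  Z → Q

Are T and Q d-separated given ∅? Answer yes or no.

Bayes-Ball from T | ∅ reaches {P,Q,S,Z}.
Q ∈ reach(T|∅) ⇒ T ⊥̸ Q | ∅.

No — T and Q are d-connected given ∅.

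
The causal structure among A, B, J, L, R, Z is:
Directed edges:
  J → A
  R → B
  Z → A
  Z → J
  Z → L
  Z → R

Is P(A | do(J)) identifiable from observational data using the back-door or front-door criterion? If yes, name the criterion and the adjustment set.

desc(J)\{J}={A}; candidates ⊆ {B,L,R,Z}.
size 0: {}; under {} J still reaches {A,B,L,R,Z} ∋ A.
{Z}: J⊥A given {Z} in G with J→· removed — back-door holds.
P(A|do(J)) = Σ_{Z} P(A|J,Z)·P(Z).

P(A|do(J)): backdoor, adjust for {Z}.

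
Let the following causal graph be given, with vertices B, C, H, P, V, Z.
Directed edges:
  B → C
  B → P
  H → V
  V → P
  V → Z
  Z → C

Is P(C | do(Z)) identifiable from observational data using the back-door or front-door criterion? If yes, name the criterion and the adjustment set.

desc(Z)\{Z}={C}; candidates ⊆ {B,H,P,V}.
∅: Z⊥C given ∅ in G with Z→· removed — back-door holds.
P(C|do(Z)) = P(C|Z) — no adjustment needed.

P(C|do(Z)): backdoor, adjust for ∅.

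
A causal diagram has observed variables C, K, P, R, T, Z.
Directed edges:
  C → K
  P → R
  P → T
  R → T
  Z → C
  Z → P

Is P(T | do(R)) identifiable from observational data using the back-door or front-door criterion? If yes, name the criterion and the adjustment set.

P(T|do(R)): backdoor, adjust for {P}.

desc(R)\{R}={T}; candidates ⊆ {C,K,P,Z}.
size 0: {}; under {} R still reaches {C,K,P,T,Z} ∋ T.
{P}: R⊥T given {P} in G with R→· removed — back-door holds.
P(T|do(R)) = Σ_{P} P(T|R,P)·P(P).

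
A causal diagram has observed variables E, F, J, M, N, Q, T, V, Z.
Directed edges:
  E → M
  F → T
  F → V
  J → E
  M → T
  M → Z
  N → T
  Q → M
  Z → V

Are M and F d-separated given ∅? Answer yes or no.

Bayes-Ball from M | ∅ reaches {E,J,Q,T,V,Z}.
F ∉ reach(M|∅) ⇒ M ⊥ F | ∅.

Yes — M ⊥ F | ∅.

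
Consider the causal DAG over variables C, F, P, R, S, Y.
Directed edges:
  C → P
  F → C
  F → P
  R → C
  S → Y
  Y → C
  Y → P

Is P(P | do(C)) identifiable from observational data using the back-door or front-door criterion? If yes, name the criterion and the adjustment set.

desc(C)\{C}={P}; candidates ⊆ {F,R,S,Y}.
size 0: {}; under {} C still reaches {F,P,R,S,Y} ∋ P.
size 1: {F}, {R}, {S} …(+1); under {F} C still reaches {P,R,S,Y} ∋ P.
{F,Y}: C⊥P given {F,Y} in G with C→· removed — back-door holds.
P(P|do(C)) = Σ_{F,Y} P(P|C,F,Y)·P(F,Y).

P(P|do(C)): backdoor, adjust for {F, Y}.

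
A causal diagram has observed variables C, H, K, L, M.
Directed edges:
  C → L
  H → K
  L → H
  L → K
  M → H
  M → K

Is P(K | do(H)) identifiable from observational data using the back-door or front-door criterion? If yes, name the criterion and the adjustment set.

desc(H)\{H}={K}; candidates ⊆ {C,L,M}.
size 0: {}; under {} H still reaches {C,K,L,M} ∋ K.
size 1: {C}, {L}, {M}; under {C} H still reaches {K,L,M} ∋ K.
{L,M}: H⊥K given {L,M} in G with H→· removed — back-door holds.
P(K|do(H)) = Σ_{L,M} P(K|H,L,M)·P(L,M).

P(K|do(H)): backdoor, adjust for {L, M}.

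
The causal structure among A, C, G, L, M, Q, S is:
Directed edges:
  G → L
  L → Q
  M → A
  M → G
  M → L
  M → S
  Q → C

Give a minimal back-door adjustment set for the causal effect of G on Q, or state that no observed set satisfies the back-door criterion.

desc(G)\{G}={C,L,Q}; candidates ⊆ {A,M,S}.
size 0: {}; under {} G still reaches {A,C,L,M,Q,S} ∋ Q.
{M}: G⊥Q given {M} in G with G→· removed — back-door holds.

G→Q: minimal back-door set {M}.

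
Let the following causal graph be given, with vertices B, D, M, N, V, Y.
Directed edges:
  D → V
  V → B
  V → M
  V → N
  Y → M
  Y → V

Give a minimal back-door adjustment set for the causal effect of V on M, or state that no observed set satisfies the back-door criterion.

desc(V)\{V}={B,M,N}; candidates ⊆ {D,Y}.
size 0: {}; under {} V still reaches {D,M,Y} ∋ M.
{Y}: V⊥M given {Y} in G with V→· removed — back-door holds.

V→M: minimal back-door set {Y}.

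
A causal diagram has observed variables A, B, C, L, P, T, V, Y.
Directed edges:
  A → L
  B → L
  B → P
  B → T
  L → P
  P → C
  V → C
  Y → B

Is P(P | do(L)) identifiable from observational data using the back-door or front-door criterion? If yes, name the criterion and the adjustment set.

P(P|do(L)): backdoor, adjust for {B}.

desc(L)\{L}={C,P}; candidates ⊆ {A,B,T,V,Y}.
size 0: {}; under {} L still reaches {A,B,C,P,T,Y} ∋ P.
{B}: L⊥P given {B} in G with L→· removed — back-door holds.
P(P|do(L)) = Σ_{B} P(P|L,B)·P(B).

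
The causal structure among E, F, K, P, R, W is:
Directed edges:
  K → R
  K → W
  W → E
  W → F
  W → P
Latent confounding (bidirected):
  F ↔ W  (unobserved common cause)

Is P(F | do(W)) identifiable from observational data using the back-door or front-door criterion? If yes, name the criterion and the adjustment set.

P(F|do(W)): not identifiable (no BD/FD set).

desc(W)\{W}={E,F,P}; candidates ⊆ {K,R}.
W↔F: latent back-door arc(s) into W.
size 0: {}; under {} W still reaches {F,K,R} ∋ F.
size 1: {K}, {R}; under {K} W still reaches {F} ∋ F.
size 2: {K,R}; under {K,R} W still reaches {F} ∋ F.
W↔F cannot be blocked by any observed set — no back-door set.
No mediator lies on a directed W→…→F path.
Neither criterion identifies P(F|do(W)) in this graph.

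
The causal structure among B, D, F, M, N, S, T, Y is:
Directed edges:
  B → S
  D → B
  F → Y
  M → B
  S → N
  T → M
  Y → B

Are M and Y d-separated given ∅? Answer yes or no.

Bayes-Ball from M | ∅ reaches {B,N,S,T}.
Y ∉ reach(M|∅) ⇒ M ⊥ Y | ∅.

Yes — M ⊥ Y | ∅.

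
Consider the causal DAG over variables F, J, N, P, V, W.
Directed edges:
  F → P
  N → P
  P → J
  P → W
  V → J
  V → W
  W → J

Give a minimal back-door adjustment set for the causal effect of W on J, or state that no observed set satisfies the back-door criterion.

W→J: minimal back-door set {P, V}.

desc(W)\{W}={J}; candidates ⊆ {F,N,P,V}.
size 0: {}; under {} W still reaches {F,J,N,P,V} ∋ J.
size 1: {F}, {N}, {P} …(+1); under {F} W still reaches {J,N,P,V} ∋ J.
{P,V}: W⊥J given {P,V} in G with W→· removed — back-door holds.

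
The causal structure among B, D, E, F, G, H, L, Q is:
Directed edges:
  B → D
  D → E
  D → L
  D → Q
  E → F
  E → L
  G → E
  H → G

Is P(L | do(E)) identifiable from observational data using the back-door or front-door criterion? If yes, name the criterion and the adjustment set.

P(L|do(E)): backdoor, adjust for {D}.

desc(E)\{E}={F,L}; candidates ⊆ {B,D,G,H,Q}.
size 0: {}; under {} E still reaches {B,D,G,H,L,Q} ∋ L.
{D}: E⊥L given {D} in G with E→· removed — back-door holds.
P(L|do(E)) = Σ_{D} P(L|E,D)·P(D).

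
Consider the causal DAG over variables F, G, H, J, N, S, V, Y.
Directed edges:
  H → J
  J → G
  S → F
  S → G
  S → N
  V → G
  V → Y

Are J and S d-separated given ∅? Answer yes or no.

Yes — J ⊥ S | ∅.

Bayes-Ball from J | ∅ reaches {G,H}.
S ∉ reach(J|∅) ⇒ J ⊥ S | ∅.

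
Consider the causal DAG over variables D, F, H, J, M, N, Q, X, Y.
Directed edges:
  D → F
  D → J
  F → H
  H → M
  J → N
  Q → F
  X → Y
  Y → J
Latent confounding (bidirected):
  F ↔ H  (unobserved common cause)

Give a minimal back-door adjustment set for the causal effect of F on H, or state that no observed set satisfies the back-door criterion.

desc(F)\{F}={H,M}; candidates ⊆ {D,J,N,Q,X,Y}.
F↔H: latent back-door arc(s) into F.
size 0: {}; under {} F still reaches {D,H,J,M,N,Q} ∋ H.
size 1: {D}, {J}, {N} …(+3); under {D} F still reaches {H,M,Q} ∋ H.
size 2: {D,J}, {D,N}, {D,Q} …(+12); under {D,J} F still reaches {H,M,Q} ∋ H.
F↔H cannot be blocked by any observed set — no back-door set.

F→H: no observed back-door set.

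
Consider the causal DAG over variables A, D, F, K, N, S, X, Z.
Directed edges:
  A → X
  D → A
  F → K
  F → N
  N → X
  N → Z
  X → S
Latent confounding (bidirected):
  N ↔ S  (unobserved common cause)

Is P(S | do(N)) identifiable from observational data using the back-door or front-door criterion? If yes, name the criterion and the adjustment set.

desc(N)\{N}={S,X,Z}; candidates ⊆ {A,D,F,K}.
N↔S: latent back-door arc(s) into N.
size 0: {}; under {} N still reaches {F,K,S} ∋ S.
size 1: {A}, {D}, {F} …(+1); under {A} N still reaches {F,K,S} ∋ S.
size 2: {A,D}, {A,F}, {A,K} …(+3); under {A,D} N still reaches {F,K,S} ∋ S.
N↔S cannot be blocked by any observed set — no back-door set.
{X}: (i) intercepts every directed N→S path; (ii) no back-door N→{X}; (iii) {N} blocks every back-door {X}→S. Front-door holds.
P(S|do(N)) = Σ_{X} P(X|N) Σ_{N'} P(S|X,N')P(N').

P(S|do(N)): frontdoor, adjust for {X}.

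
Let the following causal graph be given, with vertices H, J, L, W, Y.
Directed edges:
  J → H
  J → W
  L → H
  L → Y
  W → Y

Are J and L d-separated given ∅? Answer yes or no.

Bayes-Ball from J | ∅ reaches {H,W,Y}.
L ∉ reach(J|∅) ⇒ J ⊥ L | ∅.

Yes — J ⊥ L | ∅.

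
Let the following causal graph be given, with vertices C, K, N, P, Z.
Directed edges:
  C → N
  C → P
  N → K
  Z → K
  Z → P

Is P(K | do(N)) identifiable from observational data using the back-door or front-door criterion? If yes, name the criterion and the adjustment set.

P(K|do(N)): backdoor, adjust for ∅.

desc(N)\{N}={K}; candidates ⊆ {C,P,Z}.
∅: N⊥K given ∅ in G with N→· removed — back-door holds.
P(K|do(N)) = P(K|N) — no adjustment needed.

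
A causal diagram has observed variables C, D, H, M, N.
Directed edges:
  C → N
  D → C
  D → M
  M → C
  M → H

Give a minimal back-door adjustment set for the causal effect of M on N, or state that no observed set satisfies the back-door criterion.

desc(M)\{M}={C,H,N}; candidates ⊆ {D}.
size 0: {}; under {} M still reaches {C,D,N} ∋ N.
{D}: M⊥N given {D} in G with M→· removed — back-door holds.

M→N: minimal back-door set {D}.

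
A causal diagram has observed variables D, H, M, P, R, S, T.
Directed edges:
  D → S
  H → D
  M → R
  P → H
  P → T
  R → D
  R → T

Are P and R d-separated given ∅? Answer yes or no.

Bayes-Ball from P | ∅ reaches {D,H,S,T}.
R ∉ reach(P|∅) ⇒ P ⊥ R | ∅.

Yes — P ⊥ R | ∅.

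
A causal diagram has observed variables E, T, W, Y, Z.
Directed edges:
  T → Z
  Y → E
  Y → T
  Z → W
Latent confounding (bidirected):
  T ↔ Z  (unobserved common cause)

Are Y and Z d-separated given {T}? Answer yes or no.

Bayes-Ball from Y | {T} reaches {E,W,Z}.
Z ∈ reach(Y|{T}) ⇒ Y ⊥̸ Z | {T}.

No — Y and Z are d-connected given {T}.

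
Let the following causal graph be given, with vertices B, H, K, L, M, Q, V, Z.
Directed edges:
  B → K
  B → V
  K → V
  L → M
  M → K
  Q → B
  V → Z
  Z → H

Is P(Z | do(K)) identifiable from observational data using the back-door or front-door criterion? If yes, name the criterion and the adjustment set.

desc(K)\{K}={H,V,Z}; candidates ⊆ {B,L,M,Q}.
size 0: {}; under {} K still reaches {B,H,L,M,Q,V,Z} ∋ Z.
{B}: K⊥Z given {B} in G with K→· removed — back-door holds.
P(Z|do(K)) = Σ_{B} P(Z|K,B)·P(B).

P(Z|do(K)): backdoor, adjust for {B}.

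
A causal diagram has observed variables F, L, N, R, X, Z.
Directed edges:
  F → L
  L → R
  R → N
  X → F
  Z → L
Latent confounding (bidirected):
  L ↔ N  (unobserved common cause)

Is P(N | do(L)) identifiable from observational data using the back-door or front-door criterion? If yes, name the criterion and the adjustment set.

P(N|do(L)): frontdoor, adjust for {R}.

desc(L)\{L}={N,R}; candidates ⊆ {F,X,Z}.
L↔N: latent back-door arc(s) into L.
size 0: {}; under {} L still reaches {F,N,X,Z} ∋ N.
size 1: {F}, {X}, {Z}; under {F} L still reaches {N,Z} ∋ N.
size 2: {F,X}, {F,Z}, {X,Z}; under {F,X} L still reaches {N,Z} ∋ N.
L↔N cannot be blocked by any observed set — no back-door set.
{R}: (i) intercepts every directed L→N path; (ii) no back-door L→{R}; (iii) {L} blocks every back-door {R}→N. Front-door holds.
P(N|do(L)) = Σ_{R} P(R|L) Σ_{L'} P(N|R,L')P(L').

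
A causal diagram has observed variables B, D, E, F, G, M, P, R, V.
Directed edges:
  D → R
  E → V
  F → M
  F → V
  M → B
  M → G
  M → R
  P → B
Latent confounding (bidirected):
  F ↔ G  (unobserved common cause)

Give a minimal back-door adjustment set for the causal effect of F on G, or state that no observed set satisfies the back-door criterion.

F→G: no observed back-door set.

desc(F)\{F}={B,G,M,R,V}; candidates ⊆ {D,E,P}.
F↔G: latent back-door arc(s) into F.
size 0: {}; under {} F still reaches {G} ∋ G.
size 1: {D}, {E}, {P}; under {D} F still reaches {G} ∋ G.
size 2: {D,E}, {D,P}, {E,P}; under {D,E} F still reaches {G} ∋ G.
F↔G cannot be blocked by any observed set — no back-door set.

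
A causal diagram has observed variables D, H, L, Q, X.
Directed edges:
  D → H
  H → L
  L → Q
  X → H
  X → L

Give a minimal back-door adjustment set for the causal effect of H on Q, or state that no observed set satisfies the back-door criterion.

desc(H)\{H}={L,Q}; candidates ⊆ {D,X}.
size 0: {}; under {} H still reaches {D,L,Q,X} ∋ Q.
{X}: H⊥Q given {X} in G with H→· removed — back-door holds.

H→Q: minimal back-door set {X}.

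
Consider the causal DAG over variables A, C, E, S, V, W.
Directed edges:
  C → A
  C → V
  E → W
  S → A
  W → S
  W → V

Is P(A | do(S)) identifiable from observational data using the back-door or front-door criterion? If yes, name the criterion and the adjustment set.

desc(S)\{S}={A}; candidates ⊆ {C,E,V,W}.
∅: S⊥A given ∅ in G with S→· removed — back-door holds.
P(A|do(S)) = P(A|S) — no adjustment needed.

P(A|do(S)): backdoor, adjust for ∅.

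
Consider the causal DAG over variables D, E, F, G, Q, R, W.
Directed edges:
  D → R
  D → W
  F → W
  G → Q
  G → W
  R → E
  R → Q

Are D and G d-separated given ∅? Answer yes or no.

Bayes-Ball from D | ∅ reaches {E,Q,R,W}.
G ∉ reach(D|∅) ⇒ D ⊥ G | ∅.

Yes — D ⊥ G | ∅.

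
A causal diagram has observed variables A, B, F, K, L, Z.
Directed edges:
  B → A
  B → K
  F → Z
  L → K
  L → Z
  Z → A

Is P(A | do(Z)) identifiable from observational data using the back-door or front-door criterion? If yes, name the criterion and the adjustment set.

P(A|do(Z)): backdoor, adjust for ∅.

desc(Z)\{Z}={A}; candidates ⊆ {B,F,K,L}.
∅: Z⊥A given ∅ in G with Z→· removed — back-door holds.
P(A|do(Z)) = P(A|Z) — no adjustment needed.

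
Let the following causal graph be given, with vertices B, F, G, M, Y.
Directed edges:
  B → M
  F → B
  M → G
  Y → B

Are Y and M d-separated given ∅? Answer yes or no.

Bayes-Ball from Y | ∅ reaches {B,G,M}.
M ∈ reach(Y|∅) ⇒ Y ⊥̸ M | ∅.

No — Y and M are d-connected given ∅.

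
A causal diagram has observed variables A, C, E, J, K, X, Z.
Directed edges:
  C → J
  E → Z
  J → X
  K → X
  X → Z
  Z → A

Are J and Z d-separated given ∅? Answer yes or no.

No — J and Z are d-connected given ∅.

Bayes-Ball from J | ∅ reaches {A,C,X,Z}.
Z ∈ reach(J|∅) ⇒ J ⊥̸ Z | ∅.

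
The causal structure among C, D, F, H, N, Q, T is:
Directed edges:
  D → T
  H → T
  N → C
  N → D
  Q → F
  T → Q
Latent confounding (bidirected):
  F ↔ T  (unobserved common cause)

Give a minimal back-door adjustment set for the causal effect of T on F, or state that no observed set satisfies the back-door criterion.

desc(T)\{T}={F,Q}; candidates ⊆ {C,D,H,N}.
T↔F: latent back-door arc(s) into T.
size 0: {}; under {} T still reaches {C,D,F,H,N} ∋ F.
size 1: {C}, {D}, {H} …(+1); under {C} T still reaches {D,F,H,N} ∋ F.
size 2: {C,D}, {C,H}, {C,N} …(+3); under {C,D} T still reaches {F,H} ∋ F.
T↔F cannot be blocked by any observed set — no back-door set.

T→F: no observed back-door set.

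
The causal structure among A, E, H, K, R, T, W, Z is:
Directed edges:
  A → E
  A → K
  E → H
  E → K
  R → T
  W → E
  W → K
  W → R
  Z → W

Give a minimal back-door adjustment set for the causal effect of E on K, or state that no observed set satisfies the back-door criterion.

E→K: minimal back-door set {A, W}.

desc(E)\{E}={H,K}; candidates ⊆ {A,R,T,W,Z}.
size 0: {}; under {} E still reaches {A,K,R,T,W,Z} ∋ K.
size 1: {A}, {R}, {T} …(+2); under {A} E still reaches {K,R,T,W,Z} ∋ K.
{A,W}: E⊥K given {A,W} in G with E→· removed — back-door holds.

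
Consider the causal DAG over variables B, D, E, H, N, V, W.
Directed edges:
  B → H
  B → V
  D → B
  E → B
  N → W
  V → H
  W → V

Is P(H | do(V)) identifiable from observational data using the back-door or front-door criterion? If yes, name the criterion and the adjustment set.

desc(V)\{V}={H}; candidates ⊆ {B,D,E,N,W}.
size 0: {}; under {} V still reaches {B,D,E,H,N,W} ∋ H.
{B}: V⊥H given {B} in G with V→· removed — back-door holds.
P(H|do(V)) = Σ_{B} P(H|V,B)·P(B).

P(H|do(V)): backdoor, adjust for {B}.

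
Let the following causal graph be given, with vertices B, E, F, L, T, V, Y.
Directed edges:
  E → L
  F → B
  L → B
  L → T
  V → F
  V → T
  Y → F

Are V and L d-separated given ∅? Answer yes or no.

Yes — V ⊥ L | ∅.

Bayes-Ball from V | ∅ reaches {B,F,T}.
L ∉ reach(V|∅) ⇒ V ⊥ L | ∅.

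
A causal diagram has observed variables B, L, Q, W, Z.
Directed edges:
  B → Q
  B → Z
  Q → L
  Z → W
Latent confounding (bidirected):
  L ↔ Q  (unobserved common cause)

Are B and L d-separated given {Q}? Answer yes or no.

No — B and L are d-connected given {Q}.

Bayes-Ball from B | {Q} reaches {L,W,Z}.
L ∈ reach(B|{Q}) ⇒ B ⊥̸ L | {Q}.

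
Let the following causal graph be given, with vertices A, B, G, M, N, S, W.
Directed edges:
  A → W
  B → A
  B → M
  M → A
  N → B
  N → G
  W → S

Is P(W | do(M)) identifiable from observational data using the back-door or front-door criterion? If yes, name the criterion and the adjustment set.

desc(M)\{M}={A,S,W}; candidates ⊆ {B,G,N}.
size 0: {}; under {} M still reaches {A,B,G,N,S,W} ∋ W.
{B}: M⊥W given {B} in G with M→· removed — back-door holds.
P(W|do(M)) = Σ_{B} P(W|M,B)·P(B).

P(W|do(M)): backdoor, adjust for {B}.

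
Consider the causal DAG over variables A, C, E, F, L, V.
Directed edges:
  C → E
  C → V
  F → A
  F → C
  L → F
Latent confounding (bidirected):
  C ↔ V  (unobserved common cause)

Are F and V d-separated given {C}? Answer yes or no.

Bayes-Ball from F | {C} reaches {A,L,V}.
V ∈ reach(F|{C}) ⇒ F ⊥̸ V | {C}.

No — F and V are d-connected given {C}.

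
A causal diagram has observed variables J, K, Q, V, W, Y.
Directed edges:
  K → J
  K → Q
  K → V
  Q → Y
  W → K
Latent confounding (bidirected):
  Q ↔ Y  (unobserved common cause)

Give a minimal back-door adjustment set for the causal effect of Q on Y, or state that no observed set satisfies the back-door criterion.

desc(Q)\{Q}={Y}; candidates ⊆ {J,K,V,W}.
Q↔Y: latent back-door arc(s) into Q.
size 0: {}; under {} Q still reaches {J,K,V,W,Y} ∋ Y.
size 1: {J}, {K}, {V} …(+1); under {J} Q still reaches {K,V,W,Y} ∋ Y.
size 2: {J,K}, {J,V}, {J,W} …(+3); under {J,K} Q still reaches {Y} ∋ Y.
Q↔Y cannot be blocked by any observed set — no back-door set.

Q→Y: no observed back-door set.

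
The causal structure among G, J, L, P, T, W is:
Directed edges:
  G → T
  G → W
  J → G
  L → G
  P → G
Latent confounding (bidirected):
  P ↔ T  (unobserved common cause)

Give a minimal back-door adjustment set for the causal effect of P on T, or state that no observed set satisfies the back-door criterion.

P→T: no observed back-door set.

desc(P)\{P}={G,T,W}; candidates ⊆ {J,L}.
P↔T: latent back-door arc(s) into P.
size 0: {}; under {} P still reaches {T} ∋ T.
size 1: {J}, {L}; under {J} P still reaches {T} ∋ T.
size 2: {J,L}; under {J,L} P still reaches {T} ∋ T.
P↔T cannot be blocked by any observed set — no back-door set.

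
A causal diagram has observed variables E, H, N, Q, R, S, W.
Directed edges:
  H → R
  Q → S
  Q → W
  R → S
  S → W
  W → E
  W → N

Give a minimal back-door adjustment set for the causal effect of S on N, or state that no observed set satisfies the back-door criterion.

desc(S)\{S}={E,N,W}; candidates ⊆ {H,Q,R}.
size 0: {}; under {} S still reaches {E,H,N,Q,R,W} ∋ N.
{Q}: S⊥N given {Q} in G with S→· removed — back-door holds.

S→N: minimal back-door set {Q}.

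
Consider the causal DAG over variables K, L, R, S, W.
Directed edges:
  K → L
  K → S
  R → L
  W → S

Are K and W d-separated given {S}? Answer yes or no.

No — K and W are d-connected given {S}.

Bayes-Ball from K | {S} reaches {L,W}.
W ∈ reach(K|{S}) ⇒ K ⊥̸ W | {S}.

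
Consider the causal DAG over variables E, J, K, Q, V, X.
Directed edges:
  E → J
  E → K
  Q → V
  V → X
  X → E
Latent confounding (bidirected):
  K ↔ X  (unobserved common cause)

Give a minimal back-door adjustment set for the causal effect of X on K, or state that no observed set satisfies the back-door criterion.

X→K: no observed back-door set.

desc(X)\{X}={E,J,K}; candidates ⊆ {Q,V}.
X↔K: latent back-door arc(s) into X.
size 0: {}; under {} X still reaches {K,Q,V} ∋ K.
size 1: {Q}, {V}; under {Q} X still reaches {K,V} ∋ K.
size 2: {Q,V}; under {Q,V} X still reaches {K} ∋ K.
X↔K cannot be blocked by any observed set — no back-door set.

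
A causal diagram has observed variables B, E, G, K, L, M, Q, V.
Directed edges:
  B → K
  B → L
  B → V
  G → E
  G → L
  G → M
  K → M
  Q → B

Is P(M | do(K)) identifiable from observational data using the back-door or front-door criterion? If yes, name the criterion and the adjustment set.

P(M|do(K)): backdoor, adjust for ∅.

desc(K)\{K}={M}; candidates ⊆ {B,E,G,L,Q,V}.
∅: K⊥M given ∅ in G with K→· removed — back-door holds.
P(M|do(K)) = P(M|K) — no adjustment needed.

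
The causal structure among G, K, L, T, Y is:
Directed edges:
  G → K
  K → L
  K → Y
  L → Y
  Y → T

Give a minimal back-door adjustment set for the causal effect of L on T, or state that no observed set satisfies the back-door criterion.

desc(L)\{L}={T,Y}; candidates ⊆ {G,K}.
size 0: {}; under {} L still reaches {G,K,T,Y} ∋ T.
{K}: L⊥T given {K} in G with L→· removed — back-door holds.

L→T: minimal back-door set {K}.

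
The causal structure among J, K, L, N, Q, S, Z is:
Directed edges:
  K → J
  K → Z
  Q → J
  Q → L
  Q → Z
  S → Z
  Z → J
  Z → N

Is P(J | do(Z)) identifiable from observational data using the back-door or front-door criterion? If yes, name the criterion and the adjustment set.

desc(Z)\{Z}={J,N}; candidates ⊆ {K,L,Q,S}.
size 0: {}; under {} Z still reaches {J,K,L,Q,S} ∋ J.
size 1: {K}, {L}, {Q} …(+1); under {K} Z still reaches {J,L,Q,S} ∋ J.
{K,Q}: Z⊥J given {K,Q} in G with Z→· removed — back-door holds.
P(J|do(Z)) = Σ_{K,Q} P(J|Z,K,Q)·P(K,Q).

P(J|do(Z)): backdoor, adjust for {K, Q}.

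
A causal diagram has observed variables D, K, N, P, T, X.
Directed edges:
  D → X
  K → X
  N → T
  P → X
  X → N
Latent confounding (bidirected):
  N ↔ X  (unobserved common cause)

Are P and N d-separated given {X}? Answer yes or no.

Bayes-Ball from P | {X} reaches {D,K,N,T}.
N ∈ reach(P|{X}) ⇒ P ⊥̸ N | {X}.

No — P and N are d-connected given {X}.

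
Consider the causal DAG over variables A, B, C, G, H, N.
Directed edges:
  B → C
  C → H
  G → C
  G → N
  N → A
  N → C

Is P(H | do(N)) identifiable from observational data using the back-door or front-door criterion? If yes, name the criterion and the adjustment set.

P(H|do(N)): backdoor, adjust for {G}.

desc(N)\{N}={A,C,H}; candidates ⊆ {B,G}.
size 0: {}; under {} N still reaches {C,G,H} ∋ H.
{G}: N⊥H given {G} in G with N→· removed — back-door holds.
P(H|do(N)) = Σ_{G} P(H|N,G)·P(G).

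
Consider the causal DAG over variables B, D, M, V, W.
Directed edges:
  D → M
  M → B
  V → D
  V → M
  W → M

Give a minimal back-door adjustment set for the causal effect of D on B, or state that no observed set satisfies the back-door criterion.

desc(D)\{D}={B,M}; candidates ⊆ {V,W}.
size 0: {}; under {} D still reaches {B,M,V} ∋ B.
{V}: D⊥B given {V} in G with D→· removed — back-door holds.

D→B: minimal back-door set {V}.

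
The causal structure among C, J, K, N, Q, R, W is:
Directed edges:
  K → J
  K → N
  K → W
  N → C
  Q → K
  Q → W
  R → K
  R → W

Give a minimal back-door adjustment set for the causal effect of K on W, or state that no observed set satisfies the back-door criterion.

K→W: minimal back-door set {Q, R}.

desc(K)\{K}={C,J,N,W}; candidates ⊆ {Q,R}.
size 0: {}; under {} K still reaches {Q,R,W} ∋ W.
size 1: {Q}, {R}; under {Q} K still reaches {R,W} ∋ W.
{Q,R}: K⊥W given {Q,R} in G with K→· removed — back-door holds.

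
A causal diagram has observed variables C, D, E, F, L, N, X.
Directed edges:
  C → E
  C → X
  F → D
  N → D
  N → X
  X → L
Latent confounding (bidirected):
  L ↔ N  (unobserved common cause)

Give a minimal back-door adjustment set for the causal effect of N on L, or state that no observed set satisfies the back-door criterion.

desc(N)\{N}={D,L,X}; candidates ⊆ {C,E,F}.
N↔L: latent back-door arc(s) into N.
size 0: {}; under {} N still reaches {L} ∋ L.
size 1: {C}, {E}, {F}; under {C} N still reaches {L} ∋ L.
size 2: {C,E}, {C,F}, {E,F}; under {C,E} N still reaches {L} ∋ L.
N↔L cannot be blocked by any observed set — no back-door set.

N→L: no observed back-door set.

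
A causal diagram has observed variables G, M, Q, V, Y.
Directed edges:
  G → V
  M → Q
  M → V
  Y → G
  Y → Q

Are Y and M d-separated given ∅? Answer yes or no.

Bayes-Ball from Y | ∅ reaches {G,Q,V}.
M ∉ reach(Y|∅) ⇒ Y ⊥ M | ∅.

Yes — Y ⊥ M | ∅.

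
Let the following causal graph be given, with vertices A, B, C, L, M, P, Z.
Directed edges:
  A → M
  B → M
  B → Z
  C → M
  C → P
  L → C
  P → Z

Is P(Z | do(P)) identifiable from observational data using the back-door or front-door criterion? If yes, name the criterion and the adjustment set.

desc(P)\{P}={Z}; candidates ⊆ {A,B,C,L,M}.
∅: P⊥Z given ∅ in G with P→· removed — back-door holds.
P(Z|do(P)) = P(Z|P) — no adjustment needed.

P(Z|do(P)): backdoor, adjust for ∅.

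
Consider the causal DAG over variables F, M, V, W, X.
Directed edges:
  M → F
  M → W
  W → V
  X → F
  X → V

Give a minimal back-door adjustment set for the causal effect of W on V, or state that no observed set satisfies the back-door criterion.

W→V: minimal back-door set ∅.

desc(W)\{W}={V}; candidates ⊆ {F,M,X}.
∅: W⊥V given ∅ in G with W→· removed — back-door holds.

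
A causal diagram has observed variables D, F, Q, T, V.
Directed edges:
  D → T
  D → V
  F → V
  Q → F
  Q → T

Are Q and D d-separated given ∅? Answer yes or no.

Bayes-Ball from Q | ∅ reaches {F,T,V}.
D ∉ reach(Q|∅) ⇒ Q ⊥ D | ∅.

Yes — Q ⊥ D | ∅.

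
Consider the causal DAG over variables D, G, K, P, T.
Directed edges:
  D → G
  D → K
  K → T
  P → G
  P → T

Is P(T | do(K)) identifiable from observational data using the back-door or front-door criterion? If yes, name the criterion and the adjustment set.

desc(K)\{K}={T}; candidates ⊆ {D,G,P}.
∅: K⊥T given ∅ in G with K→· removed — back-door holds.
P(T|do(K)) = P(T|K) — no adjustment needed.

P(T|do(K)): backdoor, adjust for ∅.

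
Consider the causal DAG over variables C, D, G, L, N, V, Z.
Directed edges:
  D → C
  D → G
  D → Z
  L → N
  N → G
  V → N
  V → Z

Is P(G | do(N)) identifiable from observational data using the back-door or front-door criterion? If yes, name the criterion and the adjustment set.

desc(N)\{N}={G}; candidates ⊆ {C,D,L,V,Z}.
∅: N⊥G given ∅ in G with N→· removed — back-door holds.
P(G|do(N)) = P(G|N) — no adjustment needed.

P(G|do(N)): backdoor, adjust for ∅.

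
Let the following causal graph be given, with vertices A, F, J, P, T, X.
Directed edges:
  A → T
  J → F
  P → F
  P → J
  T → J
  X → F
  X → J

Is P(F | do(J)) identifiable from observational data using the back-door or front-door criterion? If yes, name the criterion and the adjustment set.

P(F|do(J)): backdoor, adjust for {P, X}.

desc(J)\{J}={F}; candidates ⊆ {A,P,T,X}.
size 0: {}; under {} J still reaches {A,F,P,T,X} ∋ F.
size 1: {A}, {P}, {T} …(+1); under {A} J still reaches {F,P,T,X} ∋ F.
{P,X}: J⊥F given {P,X} in G with J→· removed — back-door holds.
P(F|do(J)) = Σ_{P,X} P(F|J,P,X)·P(P,X).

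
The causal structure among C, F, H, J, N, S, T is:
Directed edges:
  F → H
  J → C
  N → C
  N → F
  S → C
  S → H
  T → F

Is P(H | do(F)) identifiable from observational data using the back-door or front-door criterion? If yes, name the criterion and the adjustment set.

desc(F)\{F}={H}; candidates ⊆ {C,J,N,S,T}.
∅: F⊥H given ∅ in G with F→· removed — back-door holds.
P(H|do(F)) = P(H|F) — no adjustment needed.

P(H|do(F)): backdoor, adjust for ∅.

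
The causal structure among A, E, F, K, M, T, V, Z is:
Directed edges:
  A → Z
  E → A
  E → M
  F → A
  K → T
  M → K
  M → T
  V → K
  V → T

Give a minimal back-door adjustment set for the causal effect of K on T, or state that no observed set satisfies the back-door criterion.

K→T: minimal back-door set {M, V}.

desc(K)\{K}={T}; candidates ⊆ {A,E,F,M,V,Z}.
size 0: {}; under {} K still reaches {A,E,M,T,V,Z} ∋ T.
size 1: {A}, {E}, {F} …(+3); under {A} K still reaches {E,F,M,T,V} ∋ T.
{M,V}: K⊥T given {M,V} in G with K→· removed — back-door holds.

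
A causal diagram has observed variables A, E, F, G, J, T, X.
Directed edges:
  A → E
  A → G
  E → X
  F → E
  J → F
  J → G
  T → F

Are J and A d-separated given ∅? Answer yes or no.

Bayes-Ball from J | ∅ reaches {E,F,G,X}.
A ∉ reach(J|∅) ⇒ J ⊥ A | ∅.

Yes — J ⊥ A | ∅.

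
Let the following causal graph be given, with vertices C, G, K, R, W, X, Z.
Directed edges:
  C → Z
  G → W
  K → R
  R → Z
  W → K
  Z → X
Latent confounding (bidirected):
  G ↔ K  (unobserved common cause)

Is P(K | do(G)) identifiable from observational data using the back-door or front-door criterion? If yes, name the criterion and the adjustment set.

P(K|do(G)): frontdoor, adjust for {W}.

desc(G)\{G}={K,R,W,X,Z}; candidates ⊆ {C}.
G↔K: latent back-door arc(s) into G.
size 0: {}; under {} G still reaches {K,R,X,Z} ∋ K.
size 1: {C}; under {C} G still reaches {K,R,X,Z} ∋ K.
G↔K cannot be blocked by any observed set — no back-door set.
{W}: (i) intercepts every directed G→K path; (ii) no back-door G→{W}; (iii) {G} blocks every back-door {W}→K. Front-door holds.
P(K|do(G)) = Σ_{W} P(W|G) Σ_{G'} P(K|W,G')P(G').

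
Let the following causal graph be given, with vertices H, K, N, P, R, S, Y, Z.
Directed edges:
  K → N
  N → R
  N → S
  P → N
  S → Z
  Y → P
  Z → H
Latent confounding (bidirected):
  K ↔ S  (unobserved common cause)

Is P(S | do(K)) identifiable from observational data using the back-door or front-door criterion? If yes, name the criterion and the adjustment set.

P(S|do(K)): frontdoor, adjust for {N}.

desc(K)\{K}={H,N,R,S,Z}; candidates ⊆ {P,Y}.
K↔S: latent back-door arc(s) into K.
size 0: {}; under {} K still reaches {H,S,Z} ∋ S.
size 1: {P}, {Y}; under {P} K still reaches {H,S,Z} ∋ S.
size 2: {P,Y}; under {P,Y} K still reaches {H,S,Z} ∋ S.
K↔S cannot be blocked by any observed set — no back-door set.
{N}: (i) intercepts every directed K→S path; (ii) no back-door K→{N}; (iii) {K} blocks every back-door {N}→S. Front-door holds.
P(S|do(K)) = Σ_{N} P(N|K) Σ_{K'} P(S|N,K')P(K').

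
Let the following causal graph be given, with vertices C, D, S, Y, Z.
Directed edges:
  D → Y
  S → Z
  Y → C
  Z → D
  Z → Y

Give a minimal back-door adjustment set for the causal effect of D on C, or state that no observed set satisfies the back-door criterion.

D→C: minimal back-door set {Z}.

desc(D)\{D}={C,Y}; candidates ⊆ {S,Z}.
size 0: {}; under {} D still reaches {C,S,Y,Z} ∋ C.
{Z}: D⊥C given {Z} in G with D→· removed — back-door holds.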